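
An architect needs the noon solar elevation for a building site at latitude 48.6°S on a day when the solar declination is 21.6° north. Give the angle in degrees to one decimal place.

19.8°

At local solar noon the hour angle is zero, so the elevation is 90° − |φ − δ| = 90° − |-48.6° − (21.6°)| = 90° − 70.2° = 19.8°.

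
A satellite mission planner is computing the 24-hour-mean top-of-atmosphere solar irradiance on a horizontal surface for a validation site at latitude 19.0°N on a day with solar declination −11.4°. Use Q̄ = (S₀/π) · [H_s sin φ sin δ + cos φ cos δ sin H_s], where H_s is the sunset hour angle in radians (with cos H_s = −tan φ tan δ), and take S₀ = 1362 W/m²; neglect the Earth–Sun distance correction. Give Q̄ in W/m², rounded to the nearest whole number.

cos H_s = −tan(19.0°) · tan(-11.4°) = 0.0694, so H_s = arccos(0.0694) = 86.02°. In radians, H_s = 1.5013.
H_s sin φ sin δ = 1.5013 × 0.3256 × -0.1977 = -0.0966.
cos φ cos δ sin H_s = 0.9455 × 0.9803 × 0.9976 = 0.9246.
Q̄ = (1362/π) × (-0.0966 + 0.9246) = 433.54 × 0.8280 = 358.97 W/m².

359 W/m²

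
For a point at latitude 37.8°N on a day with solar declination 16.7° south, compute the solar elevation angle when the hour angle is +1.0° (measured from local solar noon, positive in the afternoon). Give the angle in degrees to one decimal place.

With φ = 37.8°, δ = -16.7°, H = 1.00°: sin φ sin δ = -0.1761, cos φ cos δ cos H = 0.7567, so cos θ_z = 0.5806.
θ_z = arccos(0.5806) = 54.51°, so the elevation is 90° − 54.51° = 35.49°.

35.5°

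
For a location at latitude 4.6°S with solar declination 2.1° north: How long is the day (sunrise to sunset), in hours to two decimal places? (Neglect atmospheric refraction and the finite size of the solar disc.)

cos H_s = −tan(-4.6°) · tan(2.1°) = 0.0030, so H_s = arccos(0.0030) = 89.83°.
Day length = 2 H_s / 15° h⁻¹ = 179.66° / 15 = 11.977 h.

11.98 hours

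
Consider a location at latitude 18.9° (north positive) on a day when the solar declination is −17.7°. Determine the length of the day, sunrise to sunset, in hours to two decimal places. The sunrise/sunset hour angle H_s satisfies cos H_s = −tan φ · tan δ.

11.16 hours

The sunset hour angle satisfies cos H_s = −tan φ tan δ = 0.1093, giving H_s = 83.73°.
Day length = 2 H_s / 15° h⁻¹ = 167.46° / 15 = 11.164 h.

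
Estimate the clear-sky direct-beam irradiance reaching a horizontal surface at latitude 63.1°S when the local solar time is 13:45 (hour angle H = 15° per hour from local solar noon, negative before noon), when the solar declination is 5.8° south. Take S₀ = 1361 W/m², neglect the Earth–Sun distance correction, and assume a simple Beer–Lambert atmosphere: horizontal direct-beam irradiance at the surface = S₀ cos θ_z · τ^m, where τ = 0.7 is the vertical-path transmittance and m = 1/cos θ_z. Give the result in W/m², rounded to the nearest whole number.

Hour angle H = 15° × (13.75 − 12) = 26.25°.
cos θ_z = sin(-63.1°) sin(-5.8°) + cos(-63.1°) cos(-5.8°) cos(26.25°) = 0.0901 + 0.4037 = 0.4938.
Air mass m = 1/cos θ_z = 1/0.4938 = 2.025; τ^m = 0.7^2.025 = 0.4857.
Surface direct beam = 1361 × 0.4938 × 0.4857 = 326.42 W/m².

326 W/m²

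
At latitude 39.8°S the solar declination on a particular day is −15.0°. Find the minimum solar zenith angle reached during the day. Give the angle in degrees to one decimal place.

At local solar noon the hour angle is zero, so the zenith angle is |φ − δ| = |-39.8° − (-15.0°)| = 24.8°.

24.8°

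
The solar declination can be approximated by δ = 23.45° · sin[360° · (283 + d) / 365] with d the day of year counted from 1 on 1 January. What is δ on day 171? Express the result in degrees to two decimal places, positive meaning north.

360 × (283 + 171) / 365 = 447.781°; sin(447.781°) = 0.9993.
δ = 23.45 × 0.9993 = 23.434° ≈ +23.43°.

+23.43°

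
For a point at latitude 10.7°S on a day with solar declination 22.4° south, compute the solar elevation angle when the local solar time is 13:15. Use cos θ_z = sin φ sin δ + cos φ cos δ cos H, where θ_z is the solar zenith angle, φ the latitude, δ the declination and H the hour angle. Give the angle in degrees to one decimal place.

Hour angle H = 15° × (13.25 − 12) = 18.75°.
cos θ_z = sin(-10.7°) sin(-22.4°) + cos(-10.7°) cos(-22.4°) cos(18.75°) = 0.0708 + 0.8603 = 0.9311.
θ_z = arccos(0.9311) = 21.39°, so the elevation is 90° − 21.39° = 68.61°.

68.6°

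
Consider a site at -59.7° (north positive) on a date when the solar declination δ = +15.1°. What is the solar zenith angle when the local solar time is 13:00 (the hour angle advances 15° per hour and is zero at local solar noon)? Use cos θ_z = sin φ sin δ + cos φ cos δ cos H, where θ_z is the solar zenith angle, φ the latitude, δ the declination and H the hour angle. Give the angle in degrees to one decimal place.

75.8°

Hour angle H = 15° × (13 − 12) = 15.00°.
cos θ_z = sin(-59.7°) sin(15.1°) + cos(-59.7°) cos(15.1°) cos(15.00°) = -0.2249 + 0.4705 = 0.2456.
θ_z = arccos(0.2456) = 75.78°.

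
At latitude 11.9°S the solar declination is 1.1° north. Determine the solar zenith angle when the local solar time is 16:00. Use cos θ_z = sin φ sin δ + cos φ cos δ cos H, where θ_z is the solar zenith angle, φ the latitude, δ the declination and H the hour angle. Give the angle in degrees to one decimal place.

61.0°

Hour angle H = 15° × (16 − 12) = 60.00°.
With φ = -11.9°, δ = 1.1°, H = 60.00°: sin φ sin δ = -0.0040, cos φ cos δ cos H = 0.4892, so cos θ_z = 0.4852.
θ_z = arccos(0.4852) = 60.97°.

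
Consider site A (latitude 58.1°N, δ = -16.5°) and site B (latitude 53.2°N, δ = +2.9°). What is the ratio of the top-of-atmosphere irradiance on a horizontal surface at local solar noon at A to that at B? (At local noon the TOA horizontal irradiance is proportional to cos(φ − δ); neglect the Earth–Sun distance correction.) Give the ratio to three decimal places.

A: cos θ_z = cos(58.1° − (-16.5°)) = 0.2656.
B: cos θ_z = cos(53.2° − (2.9°)) = 0.6388.
Ratio A/B = 0.2656 / 0.6388 = 0.4158.

0.416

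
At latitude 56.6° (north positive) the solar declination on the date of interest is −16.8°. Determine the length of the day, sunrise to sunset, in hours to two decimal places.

8.37 hours

cos H_s = −tan(56.6°) · tan(-16.8°) = 0.4579, so H_s = arccos(0.4579) = 62.75°.
Day length = 2 H_s / 15° h⁻¹ = 125.50° / 15 = 8.367 h.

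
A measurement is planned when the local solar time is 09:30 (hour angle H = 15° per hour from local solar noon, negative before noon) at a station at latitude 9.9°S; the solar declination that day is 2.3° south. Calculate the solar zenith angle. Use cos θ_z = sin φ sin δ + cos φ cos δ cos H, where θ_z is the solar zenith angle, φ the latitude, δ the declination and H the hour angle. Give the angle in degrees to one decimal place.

Hour angle H = 15° × (9.5 − 12) = -37.50°.
With φ = -9.9°, δ = -2.3°, H = -37.50°: sin φ sin δ = 0.0069, cos φ cos δ cos H = 0.7809, so cos θ_z = 0.7878.
θ_z = arccos(0.7878) = 38.02°.

38.0°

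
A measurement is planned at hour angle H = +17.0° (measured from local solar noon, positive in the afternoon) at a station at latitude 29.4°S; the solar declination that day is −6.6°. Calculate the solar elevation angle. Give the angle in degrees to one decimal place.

62.1°

With φ = -29.4°, δ = -6.6°, H = 17.00°: sin φ sin δ = 0.0564, cos φ cos δ cos H = 0.8276, so cos θ_z = 0.8840.
θ_z = arccos(0.8840) = 27.87°, so the elevation is 90° − 27.87° = 62.13°.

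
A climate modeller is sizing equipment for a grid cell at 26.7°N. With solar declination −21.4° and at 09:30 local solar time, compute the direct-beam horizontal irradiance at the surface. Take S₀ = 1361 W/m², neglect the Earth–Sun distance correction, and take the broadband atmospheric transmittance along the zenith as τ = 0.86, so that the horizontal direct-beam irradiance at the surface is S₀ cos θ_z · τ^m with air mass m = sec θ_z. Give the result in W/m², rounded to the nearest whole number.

498 W/m²

Hour angle H = 15° × (9.5 − 12) = -37.50°.
With φ = 26.7°, δ = -21.4°, H = -37.50°: sin φ sin δ = -0.1639, cos φ cos δ cos H = 0.6599, so cos θ_z = 0.4960.
Air mass m = 1/cos θ_z = 1/0.4960 = 2.016; τ^m = 0.86^2.016 = 0.7378.
Surface direct beam = 1361 × 0.4960 × 0.7378 = 498.06 W/m².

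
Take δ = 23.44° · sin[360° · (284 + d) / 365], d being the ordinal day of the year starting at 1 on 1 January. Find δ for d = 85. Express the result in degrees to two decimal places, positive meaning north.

360 × (284 + 85) / 365 = 363.945°; sin(363.945°) = 0.0688.
δ = 23.44 × 0.0688 = 1.613° ≈ +1.61°.

+1.61°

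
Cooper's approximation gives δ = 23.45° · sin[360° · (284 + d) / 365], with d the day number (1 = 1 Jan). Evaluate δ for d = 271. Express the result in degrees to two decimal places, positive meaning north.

360 × (284 + 271) / 365 = 547.397°; sin(547.397°) = -0.1287.
δ = 23.45 × -0.1287 = -3.018° ≈ -3.02°.

-3.02°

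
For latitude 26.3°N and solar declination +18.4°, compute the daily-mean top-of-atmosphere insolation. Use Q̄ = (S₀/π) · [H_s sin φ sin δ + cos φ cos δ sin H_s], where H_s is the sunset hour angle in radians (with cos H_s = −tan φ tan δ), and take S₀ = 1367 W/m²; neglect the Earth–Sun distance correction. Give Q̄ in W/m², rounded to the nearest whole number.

−tan φ tan δ = −(0.4942)(0.3327) = -0.1644; H_s = arccos(-0.1644) = 99.46°. In radians, H_s = 1.7359.
H_s sin φ sin δ = 1.7359 × 0.4431 × 0.3156 = 0.2428.
cos φ cos δ sin H_s = 0.8965 × 0.9489 × 0.9864 = 0.8391.
Q̄ = (1367/π) × (0.2428 + 0.8391) = 435.13 × 1.0819 = 470.77 W/m².

471 W/m²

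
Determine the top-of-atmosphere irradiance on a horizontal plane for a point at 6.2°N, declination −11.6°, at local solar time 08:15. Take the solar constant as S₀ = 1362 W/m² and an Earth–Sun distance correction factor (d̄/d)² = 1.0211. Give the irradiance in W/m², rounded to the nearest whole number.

Hour angle H = 15° × (8.25 − 12) = -56.25°.
cos θ_z = sin φ sin δ + cos φ cos δ cos H = (0.1080)(-0.2011) + (0.9942)(0.9796)(0.5556) = 0.5194.
Top-of-atmosphere irradiance = S₀ (d̄/d)² cos θ_z = 1362 × 1.0211 × 0.5194 = 722.35 W/m².

722 W/m²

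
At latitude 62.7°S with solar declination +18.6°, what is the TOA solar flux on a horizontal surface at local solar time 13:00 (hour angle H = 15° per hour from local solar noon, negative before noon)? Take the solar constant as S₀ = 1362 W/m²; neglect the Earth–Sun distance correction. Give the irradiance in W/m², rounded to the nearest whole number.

186 W/m²

Hour angle H = 15° × (13 − 12) = 15.00°.
cos θ_z = sin(-62.7°) sin(18.6°) + cos(-62.7°) cos(18.6°) cos(15.00°) = -0.2834 + 0.4199 = 0.1365.
Top-of-atmosphere irradiance = S₀ cos θ_z = 1362 × 0.1365 = 185.91 W/m².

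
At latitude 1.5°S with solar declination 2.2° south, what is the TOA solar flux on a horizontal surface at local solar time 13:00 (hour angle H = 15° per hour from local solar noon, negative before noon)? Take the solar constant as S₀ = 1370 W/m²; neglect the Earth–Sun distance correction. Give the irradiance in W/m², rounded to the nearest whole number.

Hour angle H = 15° × (13 − 12) = 15.00°.
cos θ_z = sin(-1.5°) sin(-2.2°) + cos(-1.5°) cos(-2.2°) cos(15.00°) = 0.0010 + 0.9649 = 0.9659.
Top-of-atmosphere irradiance = S₀ cos θ_z = 1370 × 0.9659 = 1323.28 W/m².

1323 W/m²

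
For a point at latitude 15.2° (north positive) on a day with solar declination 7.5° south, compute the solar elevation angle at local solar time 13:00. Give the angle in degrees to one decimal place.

Hour angle H = 15° × (13 − 12) = 15.00°.
cos θ_z = sin(15.2°) sin(-7.5°) + cos(15.2°) cos(-7.5°) cos(15.00°) = -0.0342 + 0.9242 = 0.8900.
θ_z = arccos(0.8900) = 27.13°, so the elevation is 90° − 27.13° = 62.87°.

62.9°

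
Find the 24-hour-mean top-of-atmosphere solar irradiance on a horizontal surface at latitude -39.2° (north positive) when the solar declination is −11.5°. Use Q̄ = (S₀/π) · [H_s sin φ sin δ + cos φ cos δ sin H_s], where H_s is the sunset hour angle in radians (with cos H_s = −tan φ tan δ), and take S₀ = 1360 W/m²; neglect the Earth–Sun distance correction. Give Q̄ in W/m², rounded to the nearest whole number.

419 W/m²

−tan φ tan δ = −(-0.8156)(-0.2035) = -0.1660; H_s = arccos(-0.1660) = 99.56°. In radians, H_s = 1.7376.
H_s sin φ sin δ = 1.7376 × -0.6320 × -0.1994 = 0.2190.
cos φ cos δ sin H_s = 0.7749 × 0.9799 × 0.9861 = 0.7488.
Q̄ = (1360/π) × (0.2190 + 0.7488) = 432.90 × 0.9678 = 418.96 W/m².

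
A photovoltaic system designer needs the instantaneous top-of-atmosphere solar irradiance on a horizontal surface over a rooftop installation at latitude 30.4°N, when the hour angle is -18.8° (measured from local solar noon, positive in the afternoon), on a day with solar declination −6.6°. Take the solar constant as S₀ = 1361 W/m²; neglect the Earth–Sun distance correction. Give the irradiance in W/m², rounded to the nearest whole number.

1025 W/m²

cos θ_z = sin(30.4°) sin(-6.6°) + cos(30.4°) cos(-6.6°) cos(-18.80°) = -0.0582 + 0.8111 = 0.7529.
Top-of-atmosphere irradiance = S₀ cos θ_z = 1361 × 0.7529 = 1024.70 W/m².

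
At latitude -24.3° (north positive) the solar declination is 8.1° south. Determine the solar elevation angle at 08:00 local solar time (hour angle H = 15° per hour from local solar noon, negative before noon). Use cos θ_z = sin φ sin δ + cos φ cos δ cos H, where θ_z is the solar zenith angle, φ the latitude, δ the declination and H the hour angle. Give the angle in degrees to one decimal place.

30.6°

Hour angle H = 15° × (8 − 12) = -60.00°.
With φ = -24.3°, δ = -8.1°, H = -60.00°: sin φ sin δ = 0.0580, cos φ cos δ cos H = 0.4512, so cos θ_z = 0.5092.
θ_z = arccos(0.5092) = 59.39°, so the elevation is 90° − 59.39° = 30.61°.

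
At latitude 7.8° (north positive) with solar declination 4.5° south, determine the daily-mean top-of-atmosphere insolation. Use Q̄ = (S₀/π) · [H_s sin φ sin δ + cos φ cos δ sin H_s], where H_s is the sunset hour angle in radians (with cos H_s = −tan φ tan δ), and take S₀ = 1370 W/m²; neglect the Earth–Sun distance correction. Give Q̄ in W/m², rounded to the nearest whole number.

423 W/m²

−tan φ tan δ = −(0.1370)(-0.0787) = 0.0108; H_s = arccos(0.0108) = 89.38°. In radians, H_s = 1.5600.
H_s sin φ sin δ = 1.5600 × 0.1357 × -0.0785 = -0.0166.
cos φ cos δ sin H_s = 0.9907 × 0.9969 × 0.9999 = 0.9875.
Q̄ = (1370/π) × (-0.0166 + 0.9875) = 436.08 × 0.9709 = 423.39 W/m².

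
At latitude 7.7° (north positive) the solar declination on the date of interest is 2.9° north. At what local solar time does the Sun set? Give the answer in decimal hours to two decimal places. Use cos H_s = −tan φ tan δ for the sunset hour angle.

18.03 h

cos H_s = −tan(7.7°) · tan(2.9°) = -0.0068, so H_s = arccos(-0.0068) = 90.39°.
Sunset is at 12 + H_s/15 = 12 + 6.026 = 18.026 h local solar time.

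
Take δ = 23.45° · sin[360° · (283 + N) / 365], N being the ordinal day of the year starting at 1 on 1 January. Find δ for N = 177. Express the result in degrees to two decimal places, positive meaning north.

+23.40°

360 × (283 + 177) / 365 = 453.699°; sin(453.699°) = 0.9979.
δ = 23.45 × 0.9979 = 23.401° ≈ +23.40°.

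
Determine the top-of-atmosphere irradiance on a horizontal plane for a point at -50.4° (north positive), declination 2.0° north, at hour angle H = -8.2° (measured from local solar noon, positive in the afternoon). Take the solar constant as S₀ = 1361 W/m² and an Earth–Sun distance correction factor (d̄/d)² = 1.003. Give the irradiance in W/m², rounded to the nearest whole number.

With φ = -50.4°, δ = 2.0°, H = -8.20°: sin φ sin δ = -0.0269, cos φ cos δ cos H = 0.6305, so cos θ_z = 0.6036.
Top-of-atmosphere irradiance = S₀ (d̄/d)² cos θ_z = 1361 × 1.003 × 0.6036 = 823.96 W/m².

824 W/m²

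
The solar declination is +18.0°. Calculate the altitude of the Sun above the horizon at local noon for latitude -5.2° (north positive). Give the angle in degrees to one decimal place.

66.8°

At local solar noon the hour angle is zero, so the elevation is 90° − |φ − δ| = 90° − |-5.2° − (18.0°)| = 90° − 23.2° = 66.8°.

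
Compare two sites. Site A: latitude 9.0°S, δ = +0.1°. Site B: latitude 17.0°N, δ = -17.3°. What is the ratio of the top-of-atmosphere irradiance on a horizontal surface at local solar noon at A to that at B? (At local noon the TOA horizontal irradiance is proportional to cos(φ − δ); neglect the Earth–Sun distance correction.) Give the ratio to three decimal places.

A: cos θ_z = cos(-9.0° − (0.1°)) = 0.9874.
B: cos θ_z = cos(17.0° − (-17.3°)) = 0.8261.
Ratio A/B = 0.9874 / 0.8261 = 1.1953.

1.195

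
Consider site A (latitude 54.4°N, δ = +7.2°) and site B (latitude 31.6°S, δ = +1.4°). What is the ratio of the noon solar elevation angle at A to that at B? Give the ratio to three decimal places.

0.751

A: 90° − |54.4 − (7.2)| = 42.80°.
B: 90° − |-31.6 − (1.4)| = 57.00°.
Ratio A/B = 42.8000 / 57.0000 = 0.7509.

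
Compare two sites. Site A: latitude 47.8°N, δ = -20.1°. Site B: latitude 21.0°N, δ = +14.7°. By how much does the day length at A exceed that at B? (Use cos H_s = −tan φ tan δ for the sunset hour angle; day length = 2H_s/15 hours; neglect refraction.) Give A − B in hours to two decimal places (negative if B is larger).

-3.94 h

A: H_s = arccos(−tan 47.8° · tan -20.1°) = 66.20°, so 2H_s/15 = 8.8267 h.
B: H_s = arccos(−tan 21.0° · tan 14.7°) = 95.78°, so 2H_s/15 = 12.7707 h.
A − B = 8.8267 − 12.7707 = -3.9440 h.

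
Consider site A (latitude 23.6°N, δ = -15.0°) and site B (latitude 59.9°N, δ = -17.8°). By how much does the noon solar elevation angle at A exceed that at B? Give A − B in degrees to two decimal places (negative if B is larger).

+39.10°

A: 90° − |23.6 − (-15.0)| = 51.40°.
B: 90° − |59.9 − (-17.8)| = 12.30°.
A − B = 51.40 − 12.30 = 39.10°.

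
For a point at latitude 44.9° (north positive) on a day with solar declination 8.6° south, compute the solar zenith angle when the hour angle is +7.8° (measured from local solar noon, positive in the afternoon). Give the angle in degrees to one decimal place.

54.0°

cos θ_z = sin φ sin δ + cos φ cos δ cos H = (0.7059)(-0.1495) + (0.7083)(0.9888)(0.9907) = 0.5883.
θ_z = arccos(0.5883) = 53.96°.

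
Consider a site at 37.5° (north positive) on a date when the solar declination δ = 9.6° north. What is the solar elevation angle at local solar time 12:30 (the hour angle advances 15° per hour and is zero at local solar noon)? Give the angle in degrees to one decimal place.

61.3°

Hour angle H = 15° × (12.5 − 12) = 7.50°.
With φ = 37.5°, δ = 9.6°, H = 7.50°: sin φ sin δ = 0.1015, cos φ cos δ cos H = 0.7756, so cos θ_z = 0.8771.
θ_z = arccos(0.8771) = 28.71°, so the elevation is 90° − 28.71° = 61.29°.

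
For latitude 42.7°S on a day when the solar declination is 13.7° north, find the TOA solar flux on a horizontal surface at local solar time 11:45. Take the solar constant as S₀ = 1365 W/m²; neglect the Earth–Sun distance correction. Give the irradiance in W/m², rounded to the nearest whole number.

753 W/m²

Hour angle H = 15° × (11.75 − 12) = -3.75°.
With φ = -42.7°, δ = 13.7°, H = -3.75°: sin φ sin δ = -0.1606, cos φ cos δ cos H = 0.7125, so cos θ_z = 0.5519.
Top-of-atmosphere irradiance = S₀ cos θ_z = 1365 × 0.5519 = 753.34 W/m².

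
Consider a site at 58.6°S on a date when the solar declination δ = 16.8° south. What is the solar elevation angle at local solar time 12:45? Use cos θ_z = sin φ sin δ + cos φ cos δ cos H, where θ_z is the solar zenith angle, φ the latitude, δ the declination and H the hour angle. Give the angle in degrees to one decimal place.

Hour angle H = 15° × (12.75 − 12) = 11.25°.
cos θ_z = sin φ sin δ + cos φ cos δ cos H = (-0.8536)(-0.2890) + (0.5210)(0.9573)(0.9808) = 0.7359.
θ_z = arccos(0.7359) = 42.62°, so the elevation is 90° − 42.62° = 47.38°.

47.4°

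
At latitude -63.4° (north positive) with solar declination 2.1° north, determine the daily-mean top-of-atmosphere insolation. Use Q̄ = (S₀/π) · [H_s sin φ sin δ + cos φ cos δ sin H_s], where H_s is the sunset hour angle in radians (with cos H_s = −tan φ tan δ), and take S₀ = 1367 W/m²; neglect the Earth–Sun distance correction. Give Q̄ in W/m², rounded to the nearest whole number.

173 W/m²

cos H_s = −tan(-63.4°) · tan(2.1°) = 0.0732, so H_s = arccos(0.0732) = 85.80°. In radians, H_s = 1.4975.
H_s sin φ sin δ = 1.4975 × -0.8942 × 0.0366 = -0.0490.
cos φ cos δ sin H_s = 0.4478 × 0.9993 × 0.9973 = 0.4463.
Q̄ = (1367/π) × (-0.0490 + 0.4463) = 435.13 × 0.3973 = 172.88 W/m².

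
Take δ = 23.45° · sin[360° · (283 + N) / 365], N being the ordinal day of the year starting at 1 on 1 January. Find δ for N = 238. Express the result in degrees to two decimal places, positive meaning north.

360 × (283 + 238) / 365 = 513.863°; sin(513.863°) = 0.4405.
δ = 23.45 × 0.4405 = 10.330° ≈ +10.33°.

+10.33°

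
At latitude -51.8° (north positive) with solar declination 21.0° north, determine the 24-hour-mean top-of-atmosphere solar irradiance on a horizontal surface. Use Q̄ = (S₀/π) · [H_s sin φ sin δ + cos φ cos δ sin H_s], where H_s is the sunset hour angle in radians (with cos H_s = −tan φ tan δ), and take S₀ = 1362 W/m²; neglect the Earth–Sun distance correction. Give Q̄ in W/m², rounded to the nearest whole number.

cos H_s = −tan(-51.8°) · tan(21.0°) = 0.4878, so H_s = arccos(0.4878) = 60.80°. In radians, H_s = 1.0612.
H_s sin φ sin δ = 1.0612 × -0.7859 × 0.3584 = -0.2989.
cos φ cos δ sin H_s = 0.6184 × 0.9336 × 0.8729 = 0.5040.
Q̄ = (1362/π) × (-0.2989 + 0.5040) = 433.54 × 0.2051 = 88.92 W/m².

89 W/m²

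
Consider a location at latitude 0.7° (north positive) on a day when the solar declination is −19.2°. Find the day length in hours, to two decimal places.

cos H_s = −tan(0.7°) · tan(-19.2°) = 0.0043, so H_s = arccos(0.0043) = 89.75°.
Day length = 2 H_s / 15° h⁻¹ = 179.50° / 15 = 11.967 h.

11.97 hours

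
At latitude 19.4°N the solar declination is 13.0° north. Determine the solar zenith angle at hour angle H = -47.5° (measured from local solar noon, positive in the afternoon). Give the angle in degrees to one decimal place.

45.9°

With φ = 19.4°, δ = 13.0°, H = -47.50°: sin φ sin δ = 0.0747, cos φ cos δ cos H = 0.6209, so cos θ_z = 0.6956.
θ_z = arccos(0.6956) = 45.92°.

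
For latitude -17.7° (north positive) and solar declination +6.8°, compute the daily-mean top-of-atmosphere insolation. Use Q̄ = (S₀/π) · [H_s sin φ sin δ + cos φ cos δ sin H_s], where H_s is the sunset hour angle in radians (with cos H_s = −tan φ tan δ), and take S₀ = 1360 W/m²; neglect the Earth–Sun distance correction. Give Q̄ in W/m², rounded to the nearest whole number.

The sunset hour angle satisfies cos H_s = −tan φ tan δ = 0.0381, giving H_s = 87.82°. In radians, H_s = 1.5327.
H_s sin φ sin δ = 1.5327 × -0.3040 × 0.1184 = -0.0552.
cos φ cos δ sin H_s = 0.9527 × 0.9930 × 0.9993 = 0.9454.
Q̄ = (1360/π) × (-0.0552 + 0.9454) = 432.90 × 0.8902 = 385.37 W/m².

385 W/m²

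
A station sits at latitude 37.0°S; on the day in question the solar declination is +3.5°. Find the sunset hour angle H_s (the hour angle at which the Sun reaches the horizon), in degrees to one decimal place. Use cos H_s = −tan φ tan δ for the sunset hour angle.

87.4°

The sunset hour angle satisfies cos H_s = −tan φ tan δ = 0.0461, giving H_s = 87.36°.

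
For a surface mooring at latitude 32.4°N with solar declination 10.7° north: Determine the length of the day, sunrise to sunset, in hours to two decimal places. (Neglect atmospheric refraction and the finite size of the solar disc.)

12.92 hours

cos H_s = −tan(32.4°) · tan(10.7°) = -0.1199, so H_s = arccos(-0.1199) = 96.89°.
Day length = 2 H_s / 15° h⁻¹ = 193.78° / 15 = 12.919 h.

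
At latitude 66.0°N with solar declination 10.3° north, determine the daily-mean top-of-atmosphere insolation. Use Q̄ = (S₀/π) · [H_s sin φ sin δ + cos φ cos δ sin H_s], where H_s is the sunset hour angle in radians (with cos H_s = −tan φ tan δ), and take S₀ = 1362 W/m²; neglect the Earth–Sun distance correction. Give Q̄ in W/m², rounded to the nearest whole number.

299 W/m²

The sunset hour angle satisfies cos H_s = −tan φ tan δ = -0.4082, giving H_s = 114.09°. In radians, H_s = 1.9912.
H_s sin φ sin δ = 1.9912 × 0.9135 × 0.1788 = 0.3252.
cos φ cos δ sin H_s = 0.4067 × 0.9839 × 0.9129 = 0.3653.
Q̄ = (1362/π) × (0.3252 + 0.3653) = 433.54 × 0.6905 = 299.36 W/m².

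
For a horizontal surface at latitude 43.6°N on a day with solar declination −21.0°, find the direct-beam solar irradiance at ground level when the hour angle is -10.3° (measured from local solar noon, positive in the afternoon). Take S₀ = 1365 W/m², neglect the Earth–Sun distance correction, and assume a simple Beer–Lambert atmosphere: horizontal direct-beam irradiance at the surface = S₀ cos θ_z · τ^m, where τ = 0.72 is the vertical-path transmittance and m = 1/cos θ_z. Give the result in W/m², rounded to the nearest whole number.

260 W/m²

cos θ_z = sin(43.6°) sin(-21.0°) + cos(43.6°) cos(-21.0°) cos(-10.30°) = -0.2471 + 0.6652 = 0.4181.
Air mass m = 1/cos θ_z = 1/0.4181 = 2.392; τ^m = 0.72^2.392 = 0.4558.
Surface direct beam = 1365 × 0.4181 × 0.4558 = 260.13 W/m².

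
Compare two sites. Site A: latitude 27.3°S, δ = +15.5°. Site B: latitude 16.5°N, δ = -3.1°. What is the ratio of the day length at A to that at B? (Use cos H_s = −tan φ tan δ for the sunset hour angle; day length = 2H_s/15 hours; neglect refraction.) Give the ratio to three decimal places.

0.918

A: H_s = arccos(−tan -27.3° · tan 15.5°) = 81.77°, so 2H_s/15 = 10.9027 h.
B: H_s = arccos(−tan 16.5° · tan -3.1°) = 89.08°, so 2H_s/15 = 11.8773 h.
Ratio A/B = 10.9027 / 11.8773 = 0.9179.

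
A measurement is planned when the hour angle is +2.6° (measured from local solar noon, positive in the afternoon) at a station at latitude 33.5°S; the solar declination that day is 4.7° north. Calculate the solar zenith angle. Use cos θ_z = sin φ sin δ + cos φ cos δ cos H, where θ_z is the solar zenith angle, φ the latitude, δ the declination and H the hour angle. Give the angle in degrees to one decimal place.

38.3°

cos θ_z = sin φ sin δ + cos φ cos δ cos H = (-0.5519)(0.0819) + (0.8339)(0.9966)(0.9990) = 0.7850.
θ_z = arccos(0.7850) = 38.28°.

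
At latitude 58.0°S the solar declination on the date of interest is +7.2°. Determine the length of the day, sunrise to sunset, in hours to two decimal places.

10.44 hours

The sunset hour angle satisfies cos H_s = −tan φ tan δ = 0.2022, giving H_s = 78.33°.
Day length = 2 H_s / 15° h⁻¹ = 156.66° / 15 = 10.444 h.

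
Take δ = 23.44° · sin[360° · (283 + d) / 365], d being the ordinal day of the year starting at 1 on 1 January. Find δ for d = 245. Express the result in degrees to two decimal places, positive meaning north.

360 × (283 + 245) / 365 = 520.767°; sin(520.767°) = 0.3294.
δ = 23.44 × 0.3294 = 7.721° ≈ +7.72°.

+7.72°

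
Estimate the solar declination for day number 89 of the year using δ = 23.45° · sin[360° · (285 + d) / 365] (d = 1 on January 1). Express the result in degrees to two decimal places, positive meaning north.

+3.62°

360 × (285 + 89) / 365 = 368.877°; sin(368.877°) = 0.1543.
δ = 23.45 × 0.1543 = 3.618° ≈ +3.62°.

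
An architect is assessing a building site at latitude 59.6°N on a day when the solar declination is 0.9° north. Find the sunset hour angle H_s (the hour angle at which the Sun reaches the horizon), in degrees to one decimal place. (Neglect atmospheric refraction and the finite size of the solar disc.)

91.5°

−tan φ tan δ = −(1.7045)(0.0157) = -0.0268; H_s = arccos(-0.0268) = 91.54°.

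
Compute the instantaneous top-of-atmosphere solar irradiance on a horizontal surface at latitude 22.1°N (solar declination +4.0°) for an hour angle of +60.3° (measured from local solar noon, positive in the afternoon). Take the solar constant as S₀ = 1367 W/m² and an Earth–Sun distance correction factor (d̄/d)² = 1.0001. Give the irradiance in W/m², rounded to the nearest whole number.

cos θ_z = sin(22.1°) sin(4.0°) + cos(22.1°) cos(4.0°) cos(60.30°) = 0.0262 + 0.4579 = 0.4841.
Top-of-atmosphere irradiance = S₀ (d̄/d)² cos θ_z = 1367 × 1.0001 × 0.4841 = 661.83 W/m².

662 W/m²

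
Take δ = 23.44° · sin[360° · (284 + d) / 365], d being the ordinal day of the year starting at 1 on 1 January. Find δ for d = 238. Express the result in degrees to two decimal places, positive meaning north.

+9.96°

360 × (284 + 238) / 365 = 514.849°; sin(514.849°) = 0.4250.
δ = 23.44 × 0.4250 = 9.962° ≈ +9.96°.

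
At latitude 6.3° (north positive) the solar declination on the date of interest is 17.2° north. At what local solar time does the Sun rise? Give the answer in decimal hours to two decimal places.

5.87 h

−tan φ tan δ = −(0.1104)(0.3096) = -0.0342; H_s = arccos(-0.0342) = 91.96°.
Sunrise is at 12 − H_s/15 = 12 − 6.131 = 5.869 h local solar time.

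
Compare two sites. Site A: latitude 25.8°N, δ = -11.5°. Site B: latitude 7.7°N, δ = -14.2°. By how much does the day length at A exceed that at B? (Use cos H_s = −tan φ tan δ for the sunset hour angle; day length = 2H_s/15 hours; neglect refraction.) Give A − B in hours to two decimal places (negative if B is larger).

A: H_s = arccos(−tan 25.8° · tan -11.5°) = 84.36°, so 2H_s/15 = 11.2480 h.
B: H_s = arccos(−tan 7.7° · tan -14.2°) = 88.04°, so 2H_s/15 = 11.7387 h.
A − B = 11.2480 − 11.7387 = -0.4907 h.

-0.49 h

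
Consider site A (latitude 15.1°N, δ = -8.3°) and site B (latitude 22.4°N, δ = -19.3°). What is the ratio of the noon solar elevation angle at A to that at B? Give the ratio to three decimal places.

A: 90° − |15.1 − (-8.3)| = 66.60°.
B: 90° − |22.4 − (-19.3)| = 48.30°.
Ratio A/B = 66.6000 / 48.3000 = 1.3789.

1.379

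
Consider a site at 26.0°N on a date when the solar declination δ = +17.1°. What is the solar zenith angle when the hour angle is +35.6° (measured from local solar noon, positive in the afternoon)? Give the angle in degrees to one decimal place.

34.2°

cos θ_z = sin(26.0°) sin(17.1°) + cos(26.0°) cos(17.1°) cos(35.60°) = 0.1289 + 0.6985 = 0.8274.
θ_z = arccos(0.8274) = 34.17°.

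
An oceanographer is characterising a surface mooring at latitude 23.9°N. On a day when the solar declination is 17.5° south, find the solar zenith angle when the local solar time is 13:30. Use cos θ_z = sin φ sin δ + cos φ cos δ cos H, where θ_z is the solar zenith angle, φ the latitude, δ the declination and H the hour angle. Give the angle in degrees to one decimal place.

Hour angle H = 15° × (13.5 − 12) = 22.50°.
cos θ_z = sin(23.9°) sin(-17.5°) + cos(23.9°) cos(-17.5°) cos(22.50°) = -0.1218 + 0.8056 = 0.6838.
θ_z = arccos(0.6838) = 46.86°.

46.9°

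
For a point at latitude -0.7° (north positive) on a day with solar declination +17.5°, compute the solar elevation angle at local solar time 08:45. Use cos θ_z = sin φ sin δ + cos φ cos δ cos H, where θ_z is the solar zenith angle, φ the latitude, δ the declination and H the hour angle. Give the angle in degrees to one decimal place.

38.7°

Hour angle H = 15° × (8.75 − 12) = -48.75°.
With φ = -0.7°, δ = 17.5°, H = -48.75°: sin φ sin δ = -0.0037, cos φ cos δ cos H = 0.6288, so cos θ_z = 0.6251.
θ_z = arccos(0.6251) = 51.31°, so the elevation is 90° − 51.31° = 38.69°.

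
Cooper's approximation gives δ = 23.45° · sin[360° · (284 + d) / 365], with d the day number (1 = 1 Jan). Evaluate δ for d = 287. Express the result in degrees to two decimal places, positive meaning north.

-9.23°

360 × (284 + 287) / 365 = 563.178°; sin(563.178°) = -0.3936.
δ = 23.45 × -0.3936 = -9.230° ≈ -9.23°.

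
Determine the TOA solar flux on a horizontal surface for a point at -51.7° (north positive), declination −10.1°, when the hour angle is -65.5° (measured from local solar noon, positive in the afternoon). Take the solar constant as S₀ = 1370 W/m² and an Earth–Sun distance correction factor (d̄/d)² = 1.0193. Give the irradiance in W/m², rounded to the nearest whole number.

cos θ_z = sin φ sin δ + cos φ cos δ cos H = (-0.7848)(-0.1754) + (0.6198)(0.9845)(0.4147) = 0.3907.
Top-of-atmosphere irradiance = S₀ (d̄/d)² cos θ_z = 1370 × 1.0193 × 0.3907 = 545.59 W/m².

546 W/m²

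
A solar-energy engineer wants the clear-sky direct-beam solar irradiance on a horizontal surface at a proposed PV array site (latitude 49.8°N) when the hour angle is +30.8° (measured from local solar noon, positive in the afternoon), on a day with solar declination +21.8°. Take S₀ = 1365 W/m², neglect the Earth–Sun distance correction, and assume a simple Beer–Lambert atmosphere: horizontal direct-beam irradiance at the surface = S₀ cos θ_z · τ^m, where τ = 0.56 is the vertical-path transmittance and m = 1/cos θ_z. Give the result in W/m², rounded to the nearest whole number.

527 W/m²

cos θ_z = sin(49.8°) sin(21.8°) + cos(49.8°) cos(21.8°) cos(30.80°) = 0.2836 + 0.5148 = 0.7984.
Air mass m = 1/cos θ_z = 1/0.7984 = 1.253; τ^m = 0.56^1.253 = 0.4836.
Surface direct beam = 1365 × 0.7984 × 0.4836 = 527.04 W/m².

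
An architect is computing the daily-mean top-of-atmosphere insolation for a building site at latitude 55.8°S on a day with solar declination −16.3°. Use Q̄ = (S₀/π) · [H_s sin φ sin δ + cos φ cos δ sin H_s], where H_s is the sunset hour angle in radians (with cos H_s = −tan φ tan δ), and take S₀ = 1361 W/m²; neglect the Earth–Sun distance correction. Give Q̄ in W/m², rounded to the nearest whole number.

414 W/m²

cos H_s = −tan(-55.8°) · tan(-16.3°) = -0.4303, so H_s = arccos(-0.4303) = 115.49°. In radians, H_s = 2.0157.
H_s sin φ sin δ = 2.0157 × -0.8271 × -0.2807 = 0.4680.
cos φ cos δ sin H_s = 0.5621 × 0.9598 × 0.9027 = 0.4870.
Q̄ = (1361/π) × (0.4680 + 0.4870) = 433.22 × 0.9550 = 413.73 W/m².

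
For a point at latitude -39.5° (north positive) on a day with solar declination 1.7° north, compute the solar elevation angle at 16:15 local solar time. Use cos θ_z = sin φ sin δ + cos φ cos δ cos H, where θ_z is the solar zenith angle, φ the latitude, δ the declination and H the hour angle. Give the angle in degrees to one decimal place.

Hour angle H = 15° × (16.25 − 12) = 63.75°.
With φ = -39.5°, δ = 1.7°, H = 63.75°: sin φ sin δ = -0.0189, cos φ cos δ cos H = 0.3411, so cos θ_z = 0.3222.
θ_z = arccos(0.3222) = 71.20°, so the elevation is 90° − 71.20° = 18.80°.

18.8°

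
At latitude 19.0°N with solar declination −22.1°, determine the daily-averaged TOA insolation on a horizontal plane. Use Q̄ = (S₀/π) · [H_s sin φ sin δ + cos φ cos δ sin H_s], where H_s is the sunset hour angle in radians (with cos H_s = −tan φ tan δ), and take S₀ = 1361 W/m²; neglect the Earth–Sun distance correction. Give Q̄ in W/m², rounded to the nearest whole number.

cos H_s = −tan(19.0°) · tan(-22.1°) = 0.1398, so H_s = arccos(0.1398) = 81.96°. In radians, H_s = 1.4305.
H_s sin φ sin δ = 1.4305 × 0.3256 × -0.3762 = -0.1752.
cos φ cos δ sin H_s = 0.9455 × 0.9265 × 0.9902 = 0.8674.
Q̄ = (1361/π) × (-0.1752 + 0.8674) = 433.22 × 0.6922 = 299.87 W/m².

300 W/m²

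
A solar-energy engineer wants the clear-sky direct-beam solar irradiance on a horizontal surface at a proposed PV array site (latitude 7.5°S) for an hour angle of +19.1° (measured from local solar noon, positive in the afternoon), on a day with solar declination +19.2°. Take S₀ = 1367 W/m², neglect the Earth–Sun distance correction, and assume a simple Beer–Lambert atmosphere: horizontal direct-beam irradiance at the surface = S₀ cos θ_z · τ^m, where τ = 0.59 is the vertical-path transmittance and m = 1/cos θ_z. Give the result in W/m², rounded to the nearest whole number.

615 W/m²

With φ = -7.5°, δ = 19.2°, H = 19.10°: sin φ sin δ = -0.0429, cos φ cos δ cos H = 0.8848, so cos θ_z = 0.8419.
Air mass m = 1/cos θ_z = 1/0.8419 = 1.188; τ^m = 0.59^1.188 = 0.5343.
Surface direct beam = 1367 × 0.8419 × 0.5343 = 614.91 W/m².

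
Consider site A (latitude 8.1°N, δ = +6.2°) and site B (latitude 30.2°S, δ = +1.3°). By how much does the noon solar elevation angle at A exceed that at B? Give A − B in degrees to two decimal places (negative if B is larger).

+29.60°

A: 90° − |8.1 − (6.2)| = 88.10°.
B: 90° − |-30.2 − (1.3)| = 58.50°.
A − B = 88.10 − 58.50 = 29.60°.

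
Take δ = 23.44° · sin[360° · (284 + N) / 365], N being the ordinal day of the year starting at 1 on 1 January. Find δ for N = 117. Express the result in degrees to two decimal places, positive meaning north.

+13.61°

360 × (284 + 117) / 365 = 395.507°; sin(395.507°) = 0.5808.
δ = 23.44 × 0.5808 = 13.614° ≈ +13.61°.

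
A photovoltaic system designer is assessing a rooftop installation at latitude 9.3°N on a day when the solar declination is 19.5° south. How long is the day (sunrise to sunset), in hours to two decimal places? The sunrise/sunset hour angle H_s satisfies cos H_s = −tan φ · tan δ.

cos H_s = −tan(9.3°) · tan(-19.5°) = 0.0580, so H_s = arccos(0.0580) = 86.67°.
Day length = 2 H_s / 15° h⁻¹ = 173.34° / 15 = 11.556 h.

11.56 hours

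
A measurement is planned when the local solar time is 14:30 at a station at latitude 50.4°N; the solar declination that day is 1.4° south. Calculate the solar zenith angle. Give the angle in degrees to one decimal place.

Hour angle H = 15° × (14.5 − 12) = 37.50°.
cos θ_z = sin φ sin δ + cos φ cos δ cos H = (0.7705)(-0.0244) + (0.6374)(0.9997)(0.7934) = 0.4868.
θ_z = arccos(0.4868) = 60.87°.

60.9°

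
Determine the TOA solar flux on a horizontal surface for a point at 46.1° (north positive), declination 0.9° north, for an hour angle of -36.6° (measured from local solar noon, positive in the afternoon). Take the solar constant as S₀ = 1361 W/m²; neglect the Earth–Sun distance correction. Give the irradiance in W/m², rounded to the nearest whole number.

773 W/m²

cos θ_z = sin φ sin δ + cos φ cos δ cos H = (0.7206)(0.0157) + (0.6934)(0.9999)(0.8028) = 0.5679.
Top-of-atmosphere irradiance = S₀ cos θ_z = 1361 × 0.5679 = 772.91 W/m².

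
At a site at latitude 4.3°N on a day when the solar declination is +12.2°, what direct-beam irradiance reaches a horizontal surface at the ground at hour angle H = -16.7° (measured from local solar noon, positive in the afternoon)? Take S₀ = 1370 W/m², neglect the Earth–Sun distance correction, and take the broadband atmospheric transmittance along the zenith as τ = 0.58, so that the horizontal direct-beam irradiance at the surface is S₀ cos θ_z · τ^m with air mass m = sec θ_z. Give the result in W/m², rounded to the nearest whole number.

733 W/m²

cos θ_z = sin(4.3°) sin(12.2°) + cos(4.3°) cos(12.2°) cos(-16.70°) = 0.0158 + 0.9336 = 0.9494.
Air mass m = 1/cos θ_z = 1/0.9494 = 1.053; τ^m = 0.58^1.053 = 0.5635.
Surface direct beam = 1370 × 0.9494 × 0.5635 = 732.93 W/m².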